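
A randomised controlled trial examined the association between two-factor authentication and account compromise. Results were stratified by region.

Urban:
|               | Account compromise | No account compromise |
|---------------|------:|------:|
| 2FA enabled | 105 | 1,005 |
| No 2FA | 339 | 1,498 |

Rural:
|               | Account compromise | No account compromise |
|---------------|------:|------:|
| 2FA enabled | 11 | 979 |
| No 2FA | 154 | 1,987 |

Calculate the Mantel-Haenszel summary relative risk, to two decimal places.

RR_MH = Σ(aᵢ·n₀ᵢ/nᵢ) / Σ(cᵢ·n₁ᵢ/nᵢ), with n₁ᵢ = aᵢ+bᵢ (exposed), n₀ᵢ = cᵢ+dᵢ (unexposed), nᵢ = n₁ᵢ+n₀ᵢ.
Stratum 1 (Urban): n₁ = 1110, n₀ = 1837, n = 2947; a·n₀/n = 105·1837/2947 = 65.4513; c·n₁/n = 339·1110/2947 = 127.6858
Stratum 2 (Rural): n₁ = 990, n₀ = 2141, n = 3131; a·n₀/n = 11·2141/3131 = 7.5219; c·n₁/n = 154·990/3131 = 48.6937
RR_MH = (65.4513 + 7.5219) / (127.6858 + 48.6937) = 72.9732 / 176.3795 = 0.41373

0.41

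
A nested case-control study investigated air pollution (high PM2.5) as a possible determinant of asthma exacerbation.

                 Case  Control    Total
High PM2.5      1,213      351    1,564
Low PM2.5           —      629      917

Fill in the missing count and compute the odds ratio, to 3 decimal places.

The missing cell is in the unexposed row: 917 − 629 = 288.
So a = 1213, b = 351, c = 288, d = 629.
OR = (a·d)/(b·c) = (1213 × 629) / (351 × 288) = 762977 / 101088 = 7.54765

7.548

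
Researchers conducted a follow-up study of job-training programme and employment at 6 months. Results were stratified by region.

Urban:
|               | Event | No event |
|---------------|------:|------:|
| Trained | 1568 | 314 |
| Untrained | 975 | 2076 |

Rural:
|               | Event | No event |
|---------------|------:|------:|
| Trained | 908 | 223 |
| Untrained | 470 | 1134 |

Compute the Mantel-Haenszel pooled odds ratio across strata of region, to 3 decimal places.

10.324

OR_MH = Σ(aᵢdᵢ/nᵢ) / Σ(bᵢcᵢ/nᵢ), where nᵢ is the stratum total.
Stratum 1 (Urban): n = 4933; a·d/n = 1568·2076/4933 = 659.8759; b·c/n = 314·975/4933 = 62.0616
Stratum 2 (Rural): n = 2735; a·d/n = 908·1134/2735 = 376.4797; b·c/n = 223·470/2735 = 38.3218
OR_MH = (659.8759 + 376.4797) / (62.0616 + 38.3218) = 1036.3556 / 100.3834 = 10.32398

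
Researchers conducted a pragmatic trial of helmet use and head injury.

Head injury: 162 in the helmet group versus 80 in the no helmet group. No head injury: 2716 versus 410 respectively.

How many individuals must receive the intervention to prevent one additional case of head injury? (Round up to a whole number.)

Risk in treated group = 162/2878 = 0.05629; risk in control = 80/490 = 0.16327.
Absolute risk reduction = 0.16327 − 0.05629 = 0.10698
NNT = 1 / ARR = 1 / 0.10698 = 9.348 → round up → 10

10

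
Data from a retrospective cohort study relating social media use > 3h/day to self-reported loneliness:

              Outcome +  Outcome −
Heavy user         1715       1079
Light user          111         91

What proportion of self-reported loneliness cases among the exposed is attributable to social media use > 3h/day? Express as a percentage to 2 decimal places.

10.48

Cells: a = 1715, b = 1079, c = 111, d = 91.
Risk in exposed = 1715/2794 = 0.61382; risk in unexposed = 111/202 = 0.54950.
RR = 0.61382/0.54950 = 1.11703
AR% = (RR − 1)/RR × 100 = (1.11703 − 1)/1.11703 × 100 = 10.4772%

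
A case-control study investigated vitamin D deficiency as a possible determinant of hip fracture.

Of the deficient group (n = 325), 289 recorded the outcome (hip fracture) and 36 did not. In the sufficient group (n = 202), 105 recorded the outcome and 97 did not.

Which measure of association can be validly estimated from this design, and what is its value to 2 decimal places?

From the description: a = 289, b = 36, c = 105, d = 97.
This is a case-control study: participants were sampled on outcome status, so risks in the source population cannot be estimated directly — relative risk is not valid here. The odds ratio is the appropriate measure.
OR = (a·d)/(b·c) = (289 × 97) / (36 × 105) = 28033 / 3780 = 7.41614

7.42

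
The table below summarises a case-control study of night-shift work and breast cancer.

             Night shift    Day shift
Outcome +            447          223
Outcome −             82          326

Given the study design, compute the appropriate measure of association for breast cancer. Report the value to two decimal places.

7.97

Reading the table with exposure as columns: a = 447 (Night shift, case), b = 82 (Night shift, non-case), c = 223 (Day shift, case), d = 326.
This is a case-control study: participants were sampled on outcome status, so risks in the source population cannot be estimated directly — relative risk is not valid here. The odds ratio is the appropriate measure.
OR = (a·d)/(b·c) = (447 × 326) / (82 × 223) = 145722 / 18286 = 7.96905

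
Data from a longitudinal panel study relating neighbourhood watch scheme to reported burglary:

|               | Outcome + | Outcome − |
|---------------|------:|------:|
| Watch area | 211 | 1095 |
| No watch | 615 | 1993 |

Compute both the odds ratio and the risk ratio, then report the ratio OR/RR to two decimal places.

0.91

Cells: a = 211, b = 1095, c = 615, d = 1993.
OR = (211·1993)/(1095·615) = 420523/673425 = 0.62445
Risk in exposed = 211/1306 = 0.16156; risk in unexposed = 615/2608 = 0.23581; RR = 0.68513
OR/RR = 0.62445 / 0.68513 = 0.91144
The outcome is not rare, so the OR lies further from 1 than the RR.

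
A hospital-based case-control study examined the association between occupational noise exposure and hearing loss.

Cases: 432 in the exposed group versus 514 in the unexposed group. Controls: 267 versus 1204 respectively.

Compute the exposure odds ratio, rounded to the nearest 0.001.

3.790

From the description: a = 432, b = 267, c = 514, d = 1204.
OR = (a·d)/(b·c) = (432 × 1204) / (267 × 514) = 520128 / 137238 = 3.78997
The odds of hearing loss are about 3.79 times as high in the exposed group.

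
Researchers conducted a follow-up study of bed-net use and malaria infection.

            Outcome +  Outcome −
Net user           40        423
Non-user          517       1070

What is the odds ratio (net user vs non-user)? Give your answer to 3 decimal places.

0.196

Cells: a = 40, b = 423, c = 517, d = 1070.
OR = (a·d)/(b·c) = (40 × 1070) / (423 × 517) = 42800 / 218691 = 0.19571
Exposure is associated with lower odds of malaria infection (OR = 0.20 < 1).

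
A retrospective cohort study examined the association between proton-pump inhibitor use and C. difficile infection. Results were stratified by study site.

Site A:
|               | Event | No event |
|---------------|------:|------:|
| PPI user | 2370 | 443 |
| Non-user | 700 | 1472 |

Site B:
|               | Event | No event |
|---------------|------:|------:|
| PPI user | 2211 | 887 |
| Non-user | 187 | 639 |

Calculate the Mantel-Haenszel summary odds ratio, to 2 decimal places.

OR_MH = Σ(aᵢdᵢ/nᵢ) / Σ(bᵢcᵢ/nᵢ), where nᵢ is the stratum total.
Stratum 1 (Site A): n = 4985; a·d/n = 2370·1472/4985 = 699.8275; b·c/n = 443·700/4985 = 62.2066
Stratum 2 (Site B): n = 3924; a·d/n = 2211·639/3924 = 360.0482; b·c/n = 887·187/3924 = 42.2704
OR_MH = (699.8275 + 360.0482) / (62.2066 + 42.2704) = 1059.8756 / 104.4770 = 10.14458

10.14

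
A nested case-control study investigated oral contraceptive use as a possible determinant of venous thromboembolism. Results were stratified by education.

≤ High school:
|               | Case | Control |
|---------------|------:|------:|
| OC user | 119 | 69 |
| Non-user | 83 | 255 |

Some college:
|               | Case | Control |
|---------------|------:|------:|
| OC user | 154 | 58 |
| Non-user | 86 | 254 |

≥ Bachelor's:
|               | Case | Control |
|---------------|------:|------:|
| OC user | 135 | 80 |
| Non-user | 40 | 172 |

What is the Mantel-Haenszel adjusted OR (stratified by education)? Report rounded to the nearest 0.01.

6.67

OR_MH = Σ(aᵢdᵢ/nᵢ) / Σ(bᵢcᵢ/nᵢ), where nᵢ is the stratum total.
Stratum 1 (≤ High school): n = 526; a·d/n = 119·255/526 = 57.6901; b·c/n = 69·83/526 = 10.8878
Stratum 2 (Some college): n = 552; a·d/n = 154·254/552 = 70.8623; b·c/n = 58·86/552 = 9.0362
Stratum 3 (≥ Bachelor's): n = 427; a·d/n = 135·172/427 = 54.3794; b·c/n = 80·40/427 = 7.4941
OR_MH = (57.6901 + 70.8623 + 54.3794) / (10.8878 + 9.0362 + 7.4941) = 182.9318 / 27.4182 = 6.67191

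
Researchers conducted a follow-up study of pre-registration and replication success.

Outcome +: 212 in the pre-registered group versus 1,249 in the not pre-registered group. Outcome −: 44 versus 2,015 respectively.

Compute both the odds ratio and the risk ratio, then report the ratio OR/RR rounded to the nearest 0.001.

From the description: a = 212, b = 44, c = 1249, d = 2015.
OR = (212·2015)/(44·1249) = 427180/54956 = 7.77313
Risk in exposed = 212/256 = 0.82812; risk in unexposed = 1249/3264 = 0.38266; RR = 2.16413
OR/RR = 7.77313 / 2.16413 = 3.59180
The outcome is not rare, so the OR lies further from 1 than the RR.

3.592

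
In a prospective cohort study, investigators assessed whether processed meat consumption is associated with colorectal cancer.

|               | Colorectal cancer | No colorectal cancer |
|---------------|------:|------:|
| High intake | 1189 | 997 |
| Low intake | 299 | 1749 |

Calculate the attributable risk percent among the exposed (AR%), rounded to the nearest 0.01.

73.16

Cells: a = 1189, b = 997, c = 299, d = 1749.
Risk in exposed = 1189/2186 = 0.54392; risk in unexposed = 299/2048 = 0.14600.
RR = 0.54392/0.14600 = 3.72555
AR% = (RR − 1)/RR × 100 = (3.72555 − 1)/3.72555 × 100 = 73.1583%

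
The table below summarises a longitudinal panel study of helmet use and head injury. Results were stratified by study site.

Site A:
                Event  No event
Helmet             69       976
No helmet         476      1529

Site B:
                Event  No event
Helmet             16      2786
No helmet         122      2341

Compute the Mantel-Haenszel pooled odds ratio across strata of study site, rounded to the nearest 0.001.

0.192

OR_MH = Σ(aᵢdᵢ/nᵢ) / Σ(bᵢcᵢ/nᵢ), where nᵢ is the stratum total.
Stratum 1 (Site A): n = 3050; a·d/n = 69·1529/3050 = 34.5905; b·c/n = 976·476/3050 = 152.3200
Stratum 2 (Site B): n = 5265; a·d/n = 16·2341/5265 = 7.1142; b·c/n = 2786·122/5265 = 64.5569
OR_MH = (34.5905 + 7.1142) / (152.3200 + 64.5569) = 41.7046 / 216.8769 = 0.19230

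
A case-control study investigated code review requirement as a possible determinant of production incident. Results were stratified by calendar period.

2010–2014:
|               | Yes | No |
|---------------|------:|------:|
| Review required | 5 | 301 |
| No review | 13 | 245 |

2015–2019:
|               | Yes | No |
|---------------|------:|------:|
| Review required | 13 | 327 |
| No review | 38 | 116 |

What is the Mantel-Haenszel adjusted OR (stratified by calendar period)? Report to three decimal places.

0.163

OR_MH = Σ(aᵢdᵢ/nᵢ) / Σ(bᵢcᵢ/nᵢ), where nᵢ is the stratum total.
Stratum 1 (2010–2014): n = 564; a·d/n = 5·245/564 = 2.1720; b·c/n = 301·13/564 = 6.9379
Stratum 2 (2015–2019): n = 494; a·d/n = 13·116/494 = 3.0526; b·c/n = 327·38/494 = 25.1538
OR_MH = (2.1720 + 3.0526) / (6.9379 + 25.1538) = 5.2246 / 32.0918 = 0.16280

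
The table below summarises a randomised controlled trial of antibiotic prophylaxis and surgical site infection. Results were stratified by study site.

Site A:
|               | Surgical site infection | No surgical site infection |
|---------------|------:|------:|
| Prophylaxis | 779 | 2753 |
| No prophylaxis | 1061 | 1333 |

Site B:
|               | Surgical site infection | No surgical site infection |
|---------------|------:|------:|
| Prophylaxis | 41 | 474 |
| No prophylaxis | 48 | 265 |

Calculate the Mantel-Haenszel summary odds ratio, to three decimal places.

OR_MH = Σ(aᵢdᵢ/nᵢ) / Σ(bᵢcᵢ/nᵢ), where nᵢ is the stratum total.
Stratum 1 (Site A): n = 5926; a·d/n = 779·1333/5926 = 175.2290; b·c/n = 2753·1061/5926 = 492.9013
Stratum 2 (Site B): n = 828; a·d/n = 41·265/828 = 13.1220; b·c/n = 474·48/828 = 27.4783
OR_MH = (175.2290 + 13.1220) / (492.9013 + 27.4783) = 188.3510 / 520.3795 = 0.36195

0.362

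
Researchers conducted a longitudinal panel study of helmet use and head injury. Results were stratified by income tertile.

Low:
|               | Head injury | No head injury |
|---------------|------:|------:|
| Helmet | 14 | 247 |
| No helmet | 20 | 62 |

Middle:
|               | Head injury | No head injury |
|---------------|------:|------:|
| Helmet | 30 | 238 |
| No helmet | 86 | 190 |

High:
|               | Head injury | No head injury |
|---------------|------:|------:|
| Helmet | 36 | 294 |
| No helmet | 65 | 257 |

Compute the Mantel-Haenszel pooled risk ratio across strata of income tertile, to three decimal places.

0.402

RR_MH = Σ(aᵢ·n₀ᵢ/nᵢ) / Σ(cᵢ·n₁ᵢ/nᵢ), with n₁ᵢ = aᵢ+bᵢ (exposed), n₀ᵢ = cᵢ+dᵢ (unexposed), nᵢ = n₁ᵢ+n₀ᵢ.
Stratum 1 (Low): n₁ = 261, n₀ = 82, n = 343; a·n₀/n = 14·82/343 = 3.3469; c·n₁/n = 20·261/343 = 15.2187
Stratum 2 (Middle): n₁ = 268, n₀ = 276, n = 544; a·n₀/n = 30·276/544 = 15.2206; c·n₁/n = 86·268/544 = 42.3676
Stratum 3 (High): n₁ = 330, n₀ = 322, n = 652; a·n₀/n = 36·322/652 = 17.7791; c·n₁/n = 65·330/652 = 32.8988
RR_MH = (3.3469 + 15.2206 + 17.7791) / (15.2187 + 42.3676 + 32.8988) = 36.3467 / 90.4851 = 0.40169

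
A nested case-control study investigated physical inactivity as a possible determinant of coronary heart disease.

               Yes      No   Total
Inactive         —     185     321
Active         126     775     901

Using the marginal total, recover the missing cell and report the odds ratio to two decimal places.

4.52

The missing cell is in the exposed row: 321 − 185 = 136.
So a = 136, b = 185, c = 126, d = 775.
OR = (a·d)/(b·c) = (136 × 775) / (185 × 126) = 105400 / 23310 = 4.52166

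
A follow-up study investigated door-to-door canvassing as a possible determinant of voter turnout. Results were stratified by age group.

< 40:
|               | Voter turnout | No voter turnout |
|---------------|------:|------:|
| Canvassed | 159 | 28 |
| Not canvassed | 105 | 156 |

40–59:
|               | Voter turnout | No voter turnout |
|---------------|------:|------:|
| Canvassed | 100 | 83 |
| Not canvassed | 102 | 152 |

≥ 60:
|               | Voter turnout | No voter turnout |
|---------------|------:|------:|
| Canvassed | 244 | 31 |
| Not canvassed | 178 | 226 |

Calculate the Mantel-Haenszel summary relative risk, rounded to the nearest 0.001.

1.866

RR_MH = Σ(aᵢ·n₀ᵢ/nᵢ) / Σ(cᵢ·n₁ᵢ/nᵢ), with n₁ᵢ = aᵢ+bᵢ (exposed), n₀ᵢ = cᵢ+dᵢ (unexposed), nᵢ = n₁ᵢ+n₀ᵢ.
Stratum 1 (< 40): n₁ = 187, n₀ = 261, n = 448; a·n₀/n = 159·261/448 = 92.6317; c·n₁/n = 105·187/448 = 43.8281
Stratum 2 (40–59): n₁ = 183, n₀ = 254, n = 437; a·n₀/n = 100·254/437 = 58.1236; c·n₁/n = 102·183/437 = 42.7140
Stratum 3 (≥ 60): n₁ = 275, n₀ = 404, n = 679; a·n₀/n = 244·404/679 = 145.1782; c·n₁/n = 178·275/679 = 72.0913
RR_MH = (92.6317 + 58.1236 + 145.1782) / (43.8281 + 42.7140 + 72.0913) = 295.9335 / 158.6334 = 1.86552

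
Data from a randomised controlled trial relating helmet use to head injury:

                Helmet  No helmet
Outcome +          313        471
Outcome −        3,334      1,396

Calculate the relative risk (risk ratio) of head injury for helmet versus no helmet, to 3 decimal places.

Reading the table with exposure as columns: a = 313 (Helmet, case), b = 3334 (Helmet, non-case), c = 471 (No helmet, case), d = 1396.
Risk in exposed = 313/3647 = 0.08582; risk in unexposed = 471/1867 = 0.25228.
RR = 0.08582 / 0.25228 = 0.34020
The risk is 66% lower among the exposed than among the unexposed.

0.340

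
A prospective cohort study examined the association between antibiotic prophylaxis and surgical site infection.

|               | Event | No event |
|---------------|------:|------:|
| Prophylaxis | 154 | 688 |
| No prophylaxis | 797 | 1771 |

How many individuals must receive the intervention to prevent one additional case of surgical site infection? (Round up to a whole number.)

Risk in treated group = 154/842 = 0.18290; risk in control = 797/2568 = 0.31036.
Absolute risk reduction = 0.31036 − 0.18290 = 0.12746
NNT = 1 / ARR = 1 / 0.12746 = 7.846 → round up → 8

8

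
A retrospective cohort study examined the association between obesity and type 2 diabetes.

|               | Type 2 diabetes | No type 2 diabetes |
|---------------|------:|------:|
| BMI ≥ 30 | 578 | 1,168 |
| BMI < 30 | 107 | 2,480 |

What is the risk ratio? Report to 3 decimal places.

Cells: a = 578, b = 1168, c = 107, d = 2480.
Risk in exposed = 578/1746 = 0.33104; risk in unexposed = 107/2587 = 0.04136.
RR = 0.33104 / 0.04136 = 8.00380
The risk among the exposed is 8.00 times that among the unexposed.

8.004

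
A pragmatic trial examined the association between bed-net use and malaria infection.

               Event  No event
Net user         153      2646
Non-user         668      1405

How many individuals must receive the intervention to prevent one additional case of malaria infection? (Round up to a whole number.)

4

Risk in treated group = 153/2799 = 0.05466; risk in control = 668/2073 = 0.32224.
Absolute risk reduction = 0.32224 − 0.05466 = 0.26758
NNT = 1 / ARR = 1 / 0.26758 = 3.737 → round up → 4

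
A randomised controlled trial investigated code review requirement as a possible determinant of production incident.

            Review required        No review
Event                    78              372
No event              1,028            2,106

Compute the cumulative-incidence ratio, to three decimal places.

0.470

Reading the table with exposure as columns: a = 78 (Review required, case), b = 1028 (Review required, non-case), c = 372 (No review, case), d = 2106.
Risk in exposed = 78/1106 = 0.07052; risk in unexposed = 372/2478 = 0.15012.
RR = 0.07052 / 0.15012 = 0.46978
The risk is 53% lower among the exposed than among the unexposed.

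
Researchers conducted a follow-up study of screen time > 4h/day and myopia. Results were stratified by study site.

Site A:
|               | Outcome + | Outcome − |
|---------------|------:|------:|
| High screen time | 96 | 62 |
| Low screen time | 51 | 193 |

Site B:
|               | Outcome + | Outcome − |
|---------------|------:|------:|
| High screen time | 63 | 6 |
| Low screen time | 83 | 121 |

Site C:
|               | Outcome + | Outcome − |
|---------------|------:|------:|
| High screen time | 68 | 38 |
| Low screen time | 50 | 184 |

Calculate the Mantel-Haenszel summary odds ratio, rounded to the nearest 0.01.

OR_MH = Σ(aᵢdᵢ/nᵢ) / Σ(bᵢcᵢ/nᵢ), where nᵢ is the stratum total.
Stratum 1 (Site A): n = 402; a·d/n = 96·193/402 = 46.0896; b·c/n = 62·51/402 = 7.8657
Stratum 2 (Site B): n = 273; a·d/n = 63·121/273 = 27.9231; b·c/n = 6·83/273 = 1.8242
Stratum 3 (Site C): n = 340; a·d/n = 68·184/340 = 36.8000; b·c/n = 38·50/340 = 5.5882
OR_MH = (46.0896 + 27.9231 + 36.8000) / (7.8657 + 1.8242 + 5.5882) = 110.8126 / 15.2781 = 7.25305

7.25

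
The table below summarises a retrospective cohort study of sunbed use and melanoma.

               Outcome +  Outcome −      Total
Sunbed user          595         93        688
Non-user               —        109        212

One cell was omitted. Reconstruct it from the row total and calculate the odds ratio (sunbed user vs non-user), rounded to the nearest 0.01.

The missing cell is in the unexposed row: 212 − 109 = 103.
So a = 595, b = 93, c = 103, d = 109.
OR = (a·d)/(b·c) = (595 × 109) / (93 × 103) = 64855 / 9579 = 6.77054

6.77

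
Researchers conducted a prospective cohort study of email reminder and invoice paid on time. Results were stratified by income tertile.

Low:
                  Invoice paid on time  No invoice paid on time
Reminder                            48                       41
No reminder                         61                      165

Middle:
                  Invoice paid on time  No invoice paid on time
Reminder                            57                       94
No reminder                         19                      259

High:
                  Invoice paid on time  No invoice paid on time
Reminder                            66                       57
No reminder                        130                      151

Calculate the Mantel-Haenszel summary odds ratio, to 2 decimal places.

OR_MH = Σ(aᵢdᵢ/nᵢ) / Σ(bᵢcᵢ/nᵢ), where nᵢ is the stratum total.
Stratum 1 (Low): n = 315; a·d/n = 48·165/315 = 25.1429; b·c/n = 41·61/315 = 7.9397
Stratum 2 (Middle): n = 429; a·d/n = 57·259/429 = 34.4126; b·c/n = 94·19/429 = 4.1632
Stratum 3 (High): n = 404; a·d/n = 66·151/404 = 24.6683; b·c/n = 57·130/404 = 18.3416
OR_MH = (25.1429 + 34.4126 + 24.6683) / (7.9397 + 4.1632 + 18.3416) = 84.2238 / 30.4444 = 2.76647

2.77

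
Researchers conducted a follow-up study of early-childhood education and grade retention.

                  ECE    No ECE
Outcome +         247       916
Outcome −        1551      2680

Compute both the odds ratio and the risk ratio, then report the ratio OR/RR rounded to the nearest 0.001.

0.864

Reading the table with exposure as columns: a = 247 (ECE, case), b = 1551 (ECE, non-case), c = 916 (No ECE, case), d = 2680.
OR = (247·2680)/(1551·916) = 661960/1420716 = 0.46593
Risk in exposed = 247/1798 = 0.13737; risk in unexposed = 916/3596 = 0.25473; RR = 0.53930
OR/RR = 0.46593 / 0.53930 = 0.86396
The outcome is not rare, so the OR lies further from 1 than the RR.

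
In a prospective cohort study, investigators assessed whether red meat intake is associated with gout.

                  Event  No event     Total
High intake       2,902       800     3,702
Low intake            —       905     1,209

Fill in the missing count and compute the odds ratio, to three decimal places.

10.799

The missing cell is in the unexposed row: 1209 − 905 = 304.
So a = 2902, b = 800, c = 304, d = 905.
OR = (a·d)/(b·c) = (2902 × 905) / (800 × 304) = 2626310 / 243200 = 10.79897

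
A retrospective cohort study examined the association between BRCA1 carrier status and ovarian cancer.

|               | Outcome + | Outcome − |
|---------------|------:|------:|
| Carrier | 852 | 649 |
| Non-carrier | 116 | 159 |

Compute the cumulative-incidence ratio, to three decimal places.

1.346

Cells: a = 852, b = 649, c = 116, d = 159.
Risk in exposed = 852/1501 = 0.56762; risk in unexposed = 116/275 = 0.42182.
RR = 0.56762 / 0.42182 = 1.34565
The risk among the exposed is 1.35 times that among the unexposed.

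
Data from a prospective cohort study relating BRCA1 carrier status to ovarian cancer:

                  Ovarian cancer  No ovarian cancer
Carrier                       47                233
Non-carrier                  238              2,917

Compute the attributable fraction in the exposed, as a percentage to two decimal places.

55.06

Cells: a = 47, b = 233, c = 238, d = 2917.
Risk in exposed = 47/280 = 0.16786; risk in unexposed = 238/3155 = 0.07544.
RR = 0.16786/0.07544 = 2.22517
AR% = (RR − 1)/RR × 100 = (2.22517 − 1)/2.22517 × 100 = 55.0595%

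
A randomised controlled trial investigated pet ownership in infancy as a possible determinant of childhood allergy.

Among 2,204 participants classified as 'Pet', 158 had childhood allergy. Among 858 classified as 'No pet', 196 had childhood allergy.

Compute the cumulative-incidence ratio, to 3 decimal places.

From the description: a = 158, b = 2046, c = 196, d = 662.
Risk in exposed = 158/2204 = 0.07169; risk in unexposed = 196/858 = 0.22844.
RR = 0.07169 / 0.22844 = 0.31382
The risk is 69% lower among the exposed than among the unexposed.

0.314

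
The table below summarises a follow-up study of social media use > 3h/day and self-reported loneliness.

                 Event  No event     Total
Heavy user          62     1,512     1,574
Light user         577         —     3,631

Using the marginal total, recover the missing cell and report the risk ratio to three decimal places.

0.248

The missing cell is in the unexposed row: 3631 − 577 = 3054.
So a = 62, b = 1512, c = 577, d = 3054.
RR = [a/(a+b)] / [c/(c+d)] = (62/1574) / (577/3631) = 0.03939/0.15891 = 0.24788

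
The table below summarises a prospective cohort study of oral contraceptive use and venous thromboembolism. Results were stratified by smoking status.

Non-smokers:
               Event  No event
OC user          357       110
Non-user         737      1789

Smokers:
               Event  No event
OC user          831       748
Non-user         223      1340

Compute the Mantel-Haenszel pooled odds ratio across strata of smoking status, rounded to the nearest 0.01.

OR_MH = Σ(aᵢdᵢ/nᵢ) / Σ(bᵢcᵢ/nᵢ), where nᵢ is the stratum total.
Stratum 1 (Non-smokers): n = 2993; a·d/n = 357·1789/2993 = 213.3889; b·c/n = 110·737/2993 = 27.0865
Stratum 2 (Smokers): n = 3142; a·d/n = 831·1340/3142 = 354.4048; b·c/n = 748·223/3142 = 53.0885
OR_MH = (213.3889 + 354.4048) / (27.0865 + 53.0885) = 567.7937 / 80.1750 = 7.08193

7.08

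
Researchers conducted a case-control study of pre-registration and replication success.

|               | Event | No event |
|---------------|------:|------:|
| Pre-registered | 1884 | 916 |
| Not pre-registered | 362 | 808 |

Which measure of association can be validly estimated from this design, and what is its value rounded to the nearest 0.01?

4.59

Cells: a = 1884, b = 916, c = 362, d = 808.
This is a case-control study: participants were sampled on outcome status, so risks in the source population cannot be estimated directly — relative risk is not valid here. The odds ratio is the appropriate measure.
OR = (a·d)/(b·c) = (1884 × 808) / (916 × 362) = 1522272 / 331592 = 4.59080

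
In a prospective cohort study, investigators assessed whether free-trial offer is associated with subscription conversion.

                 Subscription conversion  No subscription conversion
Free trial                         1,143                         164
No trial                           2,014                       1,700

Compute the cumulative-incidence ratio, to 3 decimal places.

Cells: a = 1143, b = 164, c = 2014, d = 1700.
Risk in exposed = 1143/1307 = 0.87452; risk in unexposed = 2014/3714 = 0.54227.
RR = 0.87452 / 0.54227 = 1.61270
The risk among the exposed is 1.61 times that among the unexposed.

1.613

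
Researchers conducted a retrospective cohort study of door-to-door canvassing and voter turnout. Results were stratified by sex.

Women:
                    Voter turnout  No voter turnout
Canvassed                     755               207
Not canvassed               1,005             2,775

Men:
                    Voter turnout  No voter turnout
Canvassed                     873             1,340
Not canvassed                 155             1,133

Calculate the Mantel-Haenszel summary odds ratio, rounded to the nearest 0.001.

7.019

OR_MH = Σ(aᵢdᵢ/nᵢ) / Σ(bᵢcᵢ/nᵢ), where nᵢ is the stratum total.
Stratum 1 (Women): n = 4742; a·d/n = 755·2775/4742 = 441.8231; b·c/n = 207·1005/4742 = 43.8707
Stratum 2 (Men): n = 3501; a·d/n = 873·1133/3501 = 282.5219; b·c/n = 1340·155/3501 = 59.3259
OR_MH = (441.8231 + 282.5219) / (43.8707 + 59.3259) = 724.3449 / 103.1966 = 7.01907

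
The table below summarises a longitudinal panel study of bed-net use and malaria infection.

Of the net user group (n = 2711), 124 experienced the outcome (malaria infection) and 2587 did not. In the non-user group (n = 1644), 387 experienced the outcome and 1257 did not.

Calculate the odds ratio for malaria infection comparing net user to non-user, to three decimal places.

0.156

From the description: a = 124, b = 2587, c = 387, d = 1257.
OR = (a·d)/(b·c) = (124 × 1257) / (2587 × 387) = 155868 / 1001169 = 0.15569
Exposure is associated with lower odds of malaria infection (OR = 0.16 < 1).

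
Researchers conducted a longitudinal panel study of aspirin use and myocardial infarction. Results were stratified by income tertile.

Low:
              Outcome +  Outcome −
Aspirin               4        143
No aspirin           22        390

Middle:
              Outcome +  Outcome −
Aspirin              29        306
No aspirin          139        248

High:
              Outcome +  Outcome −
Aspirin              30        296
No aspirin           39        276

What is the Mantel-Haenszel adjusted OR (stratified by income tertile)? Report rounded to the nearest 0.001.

OR_MH = Σ(aᵢdᵢ/nᵢ) / Σ(bᵢcᵢ/nᵢ), where nᵢ is the stratum total.
Stratum 1 (Low): n = 559; a·d/n = 4·390/559 = 2.7907; b·c/n = 143·22/559 = 5.6279
Stratum 2 (Middle): n = 722; a·d/n = 29·248/722 = 9.9612; b·c/n = 306·139/722 = 58.9114
Stratum 3 (High): n = 641; a·d/n = 30·276/641 = 12.9173; b·c/n = 296·39/641 = 18.0094
OR_MH = (2.7907 + 9.9612 + 12.9173) / (5.6279 + 58.9114 + 18.0094) = 25.6692 / 82.5486 = 0.31096

0.311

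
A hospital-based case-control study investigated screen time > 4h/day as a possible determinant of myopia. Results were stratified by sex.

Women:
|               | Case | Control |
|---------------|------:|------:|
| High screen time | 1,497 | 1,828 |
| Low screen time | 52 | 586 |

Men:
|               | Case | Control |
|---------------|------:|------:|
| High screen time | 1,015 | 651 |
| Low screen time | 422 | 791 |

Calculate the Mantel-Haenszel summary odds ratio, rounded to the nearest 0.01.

OR_MH = Σ(aᵢdᵢ/nᵢ) / Σ(bᵢcᵢ/nᵢ), where nᵢ is the stratum total.
Stratum 1 (Women): n = 3963; a·d/n = 1497·586/3963 = 221.3581; b·c/n = 1828·52/3963 = 23.9859
Stratum 2 (Men): n = 2879; a·d/n = 1015·791/2879 = 278.8694; b·c/n = 651·422/2879 = 95.4227
OR_MH = (221.3581 + 278.8694) / (23.9859 + 95.4227) = 500.2275 / 119.4086 = 4.18921

4.19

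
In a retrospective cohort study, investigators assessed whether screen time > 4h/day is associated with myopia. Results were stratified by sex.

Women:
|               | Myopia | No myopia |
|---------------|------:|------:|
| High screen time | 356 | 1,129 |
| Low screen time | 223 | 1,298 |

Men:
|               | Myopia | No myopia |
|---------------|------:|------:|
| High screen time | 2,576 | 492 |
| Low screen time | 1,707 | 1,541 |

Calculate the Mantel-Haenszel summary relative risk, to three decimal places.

1.602

RR_MH = Σ(aᵢ·n₀ᵢ/nᵢ) / Σ(cᵢ·n₁ᵢ/nᵢ), with n₁ᵢ = aᵢ+bᵢ (exposed), n₀ᵢ = cᵢ+dᵢ (unexposed), nᵢ = n₁ᵢ+n₀ᵢ.
Stratum 1 (Women): n₁ = 1485, n₀ = 1521, n = 3006; a·n₀/n = 356·1521/3006 = 180.1317; c·n₁/n = 223·1485/3006 = 110.1647
Stratum 2 (Men): n₁ = 3068, n₀ = 3248, n = 6316; a·n₀/n = 2576·3248/6316 = 1324.7068; c·n₁/n = 1707·3068/6316 = 829.1761
RR_MH = (180.1317 + 1324.7068) / (110.1647 + 829.1761) = 1504.8385 / 939.3407 = 1.60202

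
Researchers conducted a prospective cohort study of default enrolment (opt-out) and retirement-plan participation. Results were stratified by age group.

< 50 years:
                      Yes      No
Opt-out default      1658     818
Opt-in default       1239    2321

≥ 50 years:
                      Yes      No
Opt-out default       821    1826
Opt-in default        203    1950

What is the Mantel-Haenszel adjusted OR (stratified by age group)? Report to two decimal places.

OR_MH = Σ(aᵢdᵢ/nᵢ) / Σ(bᵢcᵢ/nᵢ), where nᵢ is the stratum total.
Stratum 1 (< 50 years): n = 6036; a·d/n = 1658·2321/6036 = 637.5444; b·c/n = 818·1239/6036 = 167.9095
Stratum 2 (≥ 50 years): n = 4800; a·d/n = 821·1950/4800 = 333.5312; b·c/n = 1826·203/4800 = 77.2246
OR_MH = (637.5444 + 333.5312) / (167.9095 + 77.2246) = 971.0757 / 245.1341 = 3.96141

3.96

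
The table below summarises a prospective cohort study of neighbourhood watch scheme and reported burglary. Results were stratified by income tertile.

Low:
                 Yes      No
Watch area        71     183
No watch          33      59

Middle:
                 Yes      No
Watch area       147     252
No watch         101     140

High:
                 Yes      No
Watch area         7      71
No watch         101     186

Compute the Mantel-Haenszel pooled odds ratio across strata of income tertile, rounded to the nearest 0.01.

0.62

OR_MH = Σ(aᵢdᵢ/nᵢ) / Σ(bᵢcᵢ/nᵢ), where nᵢ is the stratum total.
Stratum 1 (Low): n = 346; a·d/n = 71·59/346 = 12.1069; b·c/n = 183·33/346 = 17.4538
Stratum 2 (Middle): n = 640; a·d/n = 147·140/640 = 32.1562; b·c/n = 252·101/640 = 39.7687
Stratum 3 (High): n = 365; a·d/n = 7·186/365 = 3.5671; b·c/n = 71·101/365 = 19.6466
OR_MH = (12.1069 + 32.1562 + 3.5671) / (17.4538 + 39.7687 + 19.6466) = 47.8303 / 76.8691 = 0.62223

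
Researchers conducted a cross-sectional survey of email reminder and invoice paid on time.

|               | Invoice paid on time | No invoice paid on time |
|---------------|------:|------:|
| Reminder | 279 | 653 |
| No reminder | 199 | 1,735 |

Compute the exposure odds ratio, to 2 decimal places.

3.73

Cells: a = 279, b = 653, c = 199, d = 1735.
OR = (a·d)/(b·c) = (279 × 1735) / (653 × 199) = 484065 / 129947 = 3.72510
The odds of invoice paid on time are about 3.73 times as high in the reminder group.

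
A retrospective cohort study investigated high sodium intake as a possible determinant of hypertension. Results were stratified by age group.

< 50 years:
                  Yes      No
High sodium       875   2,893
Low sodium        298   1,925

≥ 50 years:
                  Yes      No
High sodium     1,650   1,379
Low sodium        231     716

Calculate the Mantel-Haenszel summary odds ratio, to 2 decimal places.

OR_MH = Σ(aᵢdᵢ/nᵢ) / Σ(bᵢcᵢ/nᵢ), where nᵢ is the stratum total.
Stratum 1 (< 50 years): n = 5991; a·d/n = 875·1925/5991 = 281.1509; b·c/n = 2893·298/5991 = 143.9015
Stratum 2 (≥ 50 years): n = 3976; a·d/n = 1650·716/3976 = 297.1328; b·c/n = 1379·231/3976 = 80.1180
OR_MH = (281.1509 + 297.1328) / (143.9015 + 80.1180) = 578.2837 / 224.0195 = 2.58140

2.58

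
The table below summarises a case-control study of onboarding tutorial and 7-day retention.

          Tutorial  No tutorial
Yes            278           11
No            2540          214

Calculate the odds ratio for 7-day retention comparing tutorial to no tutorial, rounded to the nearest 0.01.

2.13

Reading the table with exposure as columns: a = 278 (Tutorial, case), b = 2540 (Tutorial, non-case), c = 11 (No tutorial, case), d = 214.
OR = (a·d)/(b·c) = (278 × 214) / (2540 × 11) = 59492 / 27940 = 2.12928
The odds of 7-day retention are about 2.13 times as high in the tutorial group.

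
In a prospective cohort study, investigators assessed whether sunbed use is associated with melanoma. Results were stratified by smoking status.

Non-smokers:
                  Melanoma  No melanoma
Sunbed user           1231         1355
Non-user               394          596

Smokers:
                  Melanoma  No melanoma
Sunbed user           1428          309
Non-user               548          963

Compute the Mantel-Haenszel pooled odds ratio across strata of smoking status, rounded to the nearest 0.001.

OR_MH = Σ(aᵢdᵢ/nᵢ) / Σ(bᵢcᵢ/nᵢ), where nᵢ is the stratum total.
Stratum 1 (Non-smokers): n = 3576; a·d/n = 1231·596/3576 = 205.1667; b·c/n = 1355·394/3576 = 149.2925
Stratum 2 (Smokers): n = 3248; a·d/n = 1428·963/3248 = 423.3879; b·c/n = 309·548/3248 = 52.1342
OR_MH = (205.1667 + 423.3879) / (149.2925 + 52.1342) = 628.5546 / 201.4267 = 3.12051

3.121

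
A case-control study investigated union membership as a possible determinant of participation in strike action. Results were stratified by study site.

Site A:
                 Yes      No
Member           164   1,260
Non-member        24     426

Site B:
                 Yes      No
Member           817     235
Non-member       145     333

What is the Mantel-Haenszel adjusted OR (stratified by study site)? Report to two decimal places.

5.60

OR_MH = Σ(aᵢdᵢ/nᵢ) / Σ(bᵢcᵢ/nᵢ), where nᵢ is the stratum total.
Stratum 1 (Site A): n = 1874; a·d/n = 164·426/1874 = 37.2807; b·c/n = 1260·24/1874 = 16.1366
Stratum 2 (Site B): n = 1530; a·d/n = 817·333/1530 = 177.8176; b·c/n = 235·145/1530 = 22.2712
OR_MH = (37.2807 + 177.8176) / (16.1366 + 22.2712) = 215.0983 / 38.4078 = 5.60037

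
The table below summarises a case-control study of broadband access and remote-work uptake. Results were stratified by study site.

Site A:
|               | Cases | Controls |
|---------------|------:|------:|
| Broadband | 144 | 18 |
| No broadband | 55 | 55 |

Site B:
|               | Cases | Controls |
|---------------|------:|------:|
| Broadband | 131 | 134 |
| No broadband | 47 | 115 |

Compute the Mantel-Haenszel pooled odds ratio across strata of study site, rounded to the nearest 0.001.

3.502

OR_MH = Σ(aᵢdᵢ/nᵢ) / Σ(bᵢcᵢ/nᵢ), where nᵢ is the stratum total.
Stratum 1 (Site A): n = 272; a·d/n = 144·55/272 = 29.1176; b·c/n = 18·55/272 = 3.6397
Stratum 2 (Site B): n = 427; a·d/n = 131·115/427 = 35.2810; b·c/n = 134·47/427 = 14.7494
OR_MH = (29.1176 + 35.2810) / (3.6397 + 14.7494) = 64.3987 / 18.3891 = 3.50200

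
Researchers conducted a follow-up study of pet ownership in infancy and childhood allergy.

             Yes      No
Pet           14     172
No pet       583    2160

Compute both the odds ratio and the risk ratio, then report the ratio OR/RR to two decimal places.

0.85

Cells: a = 14, b = 172, c = 583, d = 2160.
OR = (14·2160)/(172·583) = 30240/100276 = 0.30157
Risk in exposed = 14/186 = 0.07527; risk in unexposed = 583/2743 = 0.21254; RR = 0.35414
OR/RR = 0.30157 / 0.35414 = 0.85155
The outcome is not rare, so the OR lies further from 1 than the RR.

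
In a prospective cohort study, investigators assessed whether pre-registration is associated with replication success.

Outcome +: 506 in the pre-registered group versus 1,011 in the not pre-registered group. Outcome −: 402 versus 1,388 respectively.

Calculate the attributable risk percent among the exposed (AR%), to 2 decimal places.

From the description: a = 506, b = 402, c = 1011, d = 1388.
Risk in exposed = 506/908 = 0.55727; risk in unexposed = 1011/2399 = 0.42143.
RR = 0.55727/0.42143 = 1.32234
AR% = (RR − 1)/RR × 100 = (1.32234 − 1)/1.32234 × 100 = 24.3766%

24.38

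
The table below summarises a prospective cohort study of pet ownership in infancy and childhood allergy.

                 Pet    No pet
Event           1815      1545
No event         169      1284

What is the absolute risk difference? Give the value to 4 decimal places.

Reading the table with exposure as columns: a = 1815 (Pet, case), b = 169 (Pet, non-case), c = 1545 (No pet, case), d = 1284.
Risk in exposed = 1815/1984 = 0.914819; risk in unexposed = 1545/2829 = 0.546129.
Risk difference = 0.914819 − 0.546129 = 0.368689

0.3687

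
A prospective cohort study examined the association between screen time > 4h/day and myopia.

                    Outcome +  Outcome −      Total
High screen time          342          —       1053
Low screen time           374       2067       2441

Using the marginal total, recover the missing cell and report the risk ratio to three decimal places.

The missing cell is in the exposed row: 1053 − 342 = 711.
So a = 342, b = 711, c = 374, d = 2067.
RR = [a/(a+b)] / [c/(c+d)] = (342/1053) / (374/2441) = 0.32479/0.15322 = 2.11980

2.120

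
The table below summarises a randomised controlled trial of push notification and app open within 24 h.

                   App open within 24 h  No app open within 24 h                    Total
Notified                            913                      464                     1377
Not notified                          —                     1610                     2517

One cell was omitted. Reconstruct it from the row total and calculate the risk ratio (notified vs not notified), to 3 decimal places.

1.840

The missing cell is in the unexposed row: 2517 − 1610 = 907.
So a = 913, b = 464, c = 907, d = 1610.
RR = [a/(a+b)] / [c/(c+d)] = (913/1377) / (907/2517) = 0.66304/0.36035 = 1.83998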